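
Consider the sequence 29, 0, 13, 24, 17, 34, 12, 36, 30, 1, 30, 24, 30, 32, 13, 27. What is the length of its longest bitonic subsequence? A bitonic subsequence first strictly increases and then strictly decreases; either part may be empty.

8

One longest bitonic subsequence is 0, 13, 24, 34, 36, 30, 24, 13 (positions 2,3,4,6,8,11,12,15): it rises to 36 then falls. Length 8 is optimal.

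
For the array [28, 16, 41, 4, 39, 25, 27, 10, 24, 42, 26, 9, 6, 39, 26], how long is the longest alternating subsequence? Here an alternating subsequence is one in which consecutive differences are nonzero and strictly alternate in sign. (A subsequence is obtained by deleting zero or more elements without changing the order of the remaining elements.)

A longest alternating subsequence is 28, 16, 41, 4, 39, 25, 27, 10, 42, 26, 39, 26 (positions 1,2,3,4,5,6,7,8,10,11,14,15); its 11 consecutive differences strictly alternate in sign, and length 12 is optimal.

12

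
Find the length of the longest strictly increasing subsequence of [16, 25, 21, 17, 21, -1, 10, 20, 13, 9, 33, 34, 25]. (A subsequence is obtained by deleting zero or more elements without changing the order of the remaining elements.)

Scanning left to right, the best length ending at each element is: 16→1, 25→2, 21→2, 17→2, 21→3, -1→1, 10→2, 20→3, 13→3, 9→2, 33→4, 34→5, 25→4.
So the longest increasing subsequence has length 5, e.g. 16, 17, 21, 33, 34.

5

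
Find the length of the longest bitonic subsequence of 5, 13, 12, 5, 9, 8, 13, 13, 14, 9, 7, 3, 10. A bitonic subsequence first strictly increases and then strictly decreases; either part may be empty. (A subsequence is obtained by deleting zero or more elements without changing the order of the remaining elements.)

7

Let inc[i] be the LIS ending at i and dec[i] the longest strictly decreasing subsequence starting at i. inc = [1, 2, 2, 1, 2, 2, 3, 3, 4, 3, 2, 1, 4], dec = [2, 6, 5, 2, 4, 3, 4, 4, 4, 3, 2, 1, 1].
max_i inc[i]+dec[i]−1 = 7, with one witness 5, 13, 12, 9, 8, 7, 3.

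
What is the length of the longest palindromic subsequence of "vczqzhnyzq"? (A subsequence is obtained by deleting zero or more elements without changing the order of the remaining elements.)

Using dp[i][j] = 2 + dp[i+1][j−1] if the ends match, else max(dp[i+1][j], dp[i][j−1]):
dp[1][10] = 5. A witness is qzyzq at positions 4,5,8,9,10.

5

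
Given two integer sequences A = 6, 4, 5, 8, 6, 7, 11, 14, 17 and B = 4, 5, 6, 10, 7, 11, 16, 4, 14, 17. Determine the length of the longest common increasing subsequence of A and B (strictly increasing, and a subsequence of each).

7

A longest common strictly increasing subsequence is 4, 5, 6, 7, 11, 14, 17 (length 7); it appears in order in both A and B, and no longer such subsequence exists.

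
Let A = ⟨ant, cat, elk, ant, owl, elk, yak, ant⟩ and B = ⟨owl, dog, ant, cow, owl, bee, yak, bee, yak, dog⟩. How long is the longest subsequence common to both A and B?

3

Backtracking the LCS table gives one alignment: ant (A1,B3) → owl (A5,B5) → yak (A7,B9).
So the longest common subsequence has length 3.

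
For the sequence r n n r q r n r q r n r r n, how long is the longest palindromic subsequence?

11

One longest palindromic subsequence is nrrnrqrnrrn (positions 2,4,6,7,8,9,10,11,12,13,14); it reads the same forward and backward, and the interval DP gives dp[1][14] = 11.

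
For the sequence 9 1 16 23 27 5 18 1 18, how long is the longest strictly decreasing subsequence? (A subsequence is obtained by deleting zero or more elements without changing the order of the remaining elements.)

3

Scanning left to right, the best length ending at each element is: 9→1, 1→2, 16→1, 23→1, 27→1, 5→2, 18→2, 1→3, 18→2.
So the longest decreasing subsequence has length 3, e.g. 9, 5, 1.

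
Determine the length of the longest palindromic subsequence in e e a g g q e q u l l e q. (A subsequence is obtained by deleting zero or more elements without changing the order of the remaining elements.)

6

One longest palindromic subsequence is qelleq (positions 6,7,10,11,12,13); it reads the same forward and backward, and the interval DP gives dp[1][13] = 6.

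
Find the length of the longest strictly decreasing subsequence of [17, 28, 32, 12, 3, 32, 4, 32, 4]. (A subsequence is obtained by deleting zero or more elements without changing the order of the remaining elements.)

3

Let dp[i] be the longest decreasing subsequence ending at position i. Then dp = [1, 1, 1, 2, 3, 1, 3, 1, 3].
The maximum is 3; one witness is 17, 12, 3 at positions 1,4,5.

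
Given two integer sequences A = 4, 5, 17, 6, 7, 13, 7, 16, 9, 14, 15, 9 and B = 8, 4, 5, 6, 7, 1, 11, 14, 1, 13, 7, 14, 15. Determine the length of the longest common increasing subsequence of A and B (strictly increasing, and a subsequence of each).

A longest common strictly increasing subsequence is 4, 5, 6, 7, 13, 14, 15 (length 7); it appears in order in both A and B, and no longer such subsequence exists.

7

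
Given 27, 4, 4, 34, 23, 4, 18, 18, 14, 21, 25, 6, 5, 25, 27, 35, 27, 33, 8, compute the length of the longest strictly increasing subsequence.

6

Scanning left to right, the best length ending at each element is: 27→1, 4→1, 4→1, 34→2, 23→2, 4→1, 18→2, 18→2, 14→2, 21→3, 25→4, 6→2, 5→2, 25→4, 27→5, 35→6, 27→5, 33→6, 8→3.
So the longest increasing subsequence has length 6, e.g. 4, 18, 21, 25, 27, 35.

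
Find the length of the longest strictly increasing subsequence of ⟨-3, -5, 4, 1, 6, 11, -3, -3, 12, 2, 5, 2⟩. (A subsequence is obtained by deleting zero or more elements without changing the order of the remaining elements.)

Let dp[i] be the longest increasing subsequence ending at position i. Then dp = [1, 1, 2, 2, 3, 4, 2, 2, 5, 3, 4, 3].
The maximum is 5; one witness is -3, 4, 6, 11, 12 at positions 1,3,5,6,9.

5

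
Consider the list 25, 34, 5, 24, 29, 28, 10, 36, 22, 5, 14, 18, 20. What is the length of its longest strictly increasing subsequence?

5

Let dp[i] be the longest increasing subsequence ending at position i. Then dp = [1, 2, 1, 2, 3, 3, 2, 4, 3, 1, 3, 4, 5].
The maximum is 5; one witness is 5, 10, 14, 18, 20 at positions 3,7,11,12,13.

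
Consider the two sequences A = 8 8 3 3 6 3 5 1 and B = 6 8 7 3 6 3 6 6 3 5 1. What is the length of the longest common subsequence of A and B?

7

Backtracking the LCS table gives one alignment: 8 (A1,B2) → 3 (A3,B4) → 3 (A4,B6) → 6 (A5,B8) → 3 (A6,B9) → 5 (A7,B10) → 1 (A8,B11).
So the longest common subsequence has length 7.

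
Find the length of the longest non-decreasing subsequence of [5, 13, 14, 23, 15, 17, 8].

One longest non-decreasing subsequence is 5, 13, 14, 15, 17 (positions 1,2,3,5,6), of length 5; no longer one exists.

5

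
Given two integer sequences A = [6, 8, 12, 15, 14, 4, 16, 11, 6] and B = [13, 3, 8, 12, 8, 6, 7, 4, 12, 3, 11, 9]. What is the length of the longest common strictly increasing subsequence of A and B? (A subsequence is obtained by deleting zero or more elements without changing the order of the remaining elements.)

A longest common strictly increasing subsequence is 8, 12 (length 2); it appears in order in both A and B, and no longer such subsequence exists.

2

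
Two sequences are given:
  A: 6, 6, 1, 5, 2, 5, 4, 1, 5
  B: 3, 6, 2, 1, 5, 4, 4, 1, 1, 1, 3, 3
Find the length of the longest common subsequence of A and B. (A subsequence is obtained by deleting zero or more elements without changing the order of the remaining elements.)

5

Backtracking the LCS table gives one alignment: 6 (A1,B2) → 1 (A3,B4) → 5 (A4,B5) → 4 (A7,B7) → 1 (A8,B10).
So the longest common subsequence has length 5.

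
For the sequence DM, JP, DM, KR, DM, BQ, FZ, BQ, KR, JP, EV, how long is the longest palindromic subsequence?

Using dp[i][j] = 2 + dp[i+1][j−1] if the ends match, else max(dp[i+1][j], dp[i][j−1]):
dp[1][11] = 7. A witness is JP KR BQ FZ BQ KR JP at positions 2,4,6,7,8,9,10.

7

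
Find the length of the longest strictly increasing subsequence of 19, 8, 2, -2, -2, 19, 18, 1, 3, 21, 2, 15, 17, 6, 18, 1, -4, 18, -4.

6

One longest increasing subsequence is -2, 1, 3, 15, 17, 18 (positions 4,8,9,12,13,15), of length 6; no longer one exists.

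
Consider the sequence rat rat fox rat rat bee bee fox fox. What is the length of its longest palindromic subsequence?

Using dp[i][j] = 2 + dp[i+1][j−1] if the ends match, else max(dp[i+1][j], dp[i][j−1]):
dp[1][9] = 5. A witness is rat rat fox rat rat at positions 1,2,3,4,5.

5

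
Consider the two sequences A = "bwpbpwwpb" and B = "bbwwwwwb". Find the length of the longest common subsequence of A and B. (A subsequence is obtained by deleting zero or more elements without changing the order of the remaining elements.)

5

A longest common subsequence is bwwwb (length 5); the LCS DP confirms no longer common subsequence exists.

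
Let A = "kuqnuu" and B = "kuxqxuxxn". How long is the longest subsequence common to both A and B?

A longest common subsequence is kuqn (length 4); the LCS DP confirms no longer common subsequence exists.

4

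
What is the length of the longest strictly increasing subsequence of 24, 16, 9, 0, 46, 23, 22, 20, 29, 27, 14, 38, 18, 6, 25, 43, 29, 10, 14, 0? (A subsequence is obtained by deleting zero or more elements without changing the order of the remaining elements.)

Let dp[i] be the longest increasing subsequence ending at position i. Then dp = [1, 1, 1, 1, 2, 2, 2, 2, 3, 3, 2, 4, 3, 2, 4, 5, 5, 3, 4, 1].
The maximum is 5; one witness is 16, 23, 29, 38, 43 at positions 2,6,9,12,16.

5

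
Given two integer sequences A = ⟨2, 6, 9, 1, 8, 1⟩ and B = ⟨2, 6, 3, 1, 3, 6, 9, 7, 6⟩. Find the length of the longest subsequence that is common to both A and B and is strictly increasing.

A longest common strictly increasing subsequence is 2, 6, 9 (length 3); it appears in order in both A and B, and no longer such subsequence exists.

3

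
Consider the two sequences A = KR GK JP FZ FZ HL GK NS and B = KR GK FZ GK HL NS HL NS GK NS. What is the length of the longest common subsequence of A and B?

A longest common subsequence is KR, GK, FZ, HL, GK, NS (length 6); the LCS DP confirms no longer common subsequence exists.

6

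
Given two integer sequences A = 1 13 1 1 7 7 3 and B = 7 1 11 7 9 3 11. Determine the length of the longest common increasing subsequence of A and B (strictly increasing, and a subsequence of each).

2

A longest common strictly increasing subsequence is 1, 7 (length 2); it appears in order in both A and B, and no longer such subsequence exists.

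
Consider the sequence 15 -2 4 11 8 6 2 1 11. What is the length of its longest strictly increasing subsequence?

4

Let dp[i] be the longest increasing subsequence ending at position i. Then dp = [1, 1, 2, 3, 3, 3, 2, 2, 4].
The maximum is 4; one witness is -2, 4, 8, 11 at positions 2,3,5,9.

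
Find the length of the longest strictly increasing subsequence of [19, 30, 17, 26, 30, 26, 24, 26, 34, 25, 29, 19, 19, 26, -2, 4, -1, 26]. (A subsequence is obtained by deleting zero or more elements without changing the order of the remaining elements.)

4

One longest increasing subsequence is 19, 26, 30, 34 (positions 1,4,5,9), of length 4; no longer one exists.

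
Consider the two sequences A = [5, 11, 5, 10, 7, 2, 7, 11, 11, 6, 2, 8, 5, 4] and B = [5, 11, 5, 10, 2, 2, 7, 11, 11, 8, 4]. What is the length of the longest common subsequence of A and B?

A longest common subsequence is 5, 11, 5, 10, 2, 7, 11, 11, 8, 4 (length 10); the LCS DP confirms no longer common subsequence exists.

10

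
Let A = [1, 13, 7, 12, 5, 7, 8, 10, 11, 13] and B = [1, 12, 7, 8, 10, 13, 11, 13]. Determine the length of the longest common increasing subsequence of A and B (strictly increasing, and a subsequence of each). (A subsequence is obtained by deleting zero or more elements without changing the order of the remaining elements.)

A longest common strictly increasing subsequence is 1, 7, 8, 10, 11, 13 (length 6); it appears in order in both A and B, and no longer such subsequence exists.

6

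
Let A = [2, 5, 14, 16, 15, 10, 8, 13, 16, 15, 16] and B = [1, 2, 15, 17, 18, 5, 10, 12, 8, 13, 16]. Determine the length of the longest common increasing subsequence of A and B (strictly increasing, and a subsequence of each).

5

A longest common strictly increasing subsequence is 2, 5, 10, 13, 16 (length 5); it appears in order in both A and B, and no longer such subsequence exists.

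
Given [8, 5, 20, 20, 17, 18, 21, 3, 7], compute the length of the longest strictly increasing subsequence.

4

One longest increasing subsequence is 8, 17, 18, 21 (positions 1,5,6,7), of length 4; no longer one exists.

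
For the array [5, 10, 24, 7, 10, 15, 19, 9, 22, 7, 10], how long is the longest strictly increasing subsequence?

Let dp[i] be the longest increasing subsequence ending at position i. Then dp = [1, 2, 3, 2, 3, 4, 5, 3, 6, 2, 4].
The maximum is 6; one witness is 5, 7, 10, 15, 19, 22 at positions 1,4,5,6,7,9.

6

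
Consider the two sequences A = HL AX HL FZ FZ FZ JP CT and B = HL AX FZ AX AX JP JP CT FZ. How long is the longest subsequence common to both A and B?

5

A longest common subsequence is HL, AX, FZ, JP, CT (length 5); the LCS DP confirms no longer common subsequence exists.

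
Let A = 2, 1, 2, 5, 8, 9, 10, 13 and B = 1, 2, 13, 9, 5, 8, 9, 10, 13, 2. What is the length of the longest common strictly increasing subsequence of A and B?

7

A longest common strictly increasing subsequence is 1, 2, 5, 8, 9, 10, 13 (length 7); it appears in order in both A and B, and no longer such subsequence exists.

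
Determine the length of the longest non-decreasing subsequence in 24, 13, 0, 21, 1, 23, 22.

Let dp[i] be the longest non-decreasing subsequence ending at position i. Then dp = [1, 1, 1, 2, 2, 3, 3].
The maximum is 3; one witness is 13, 21, 23 at positions 2,4,6.

3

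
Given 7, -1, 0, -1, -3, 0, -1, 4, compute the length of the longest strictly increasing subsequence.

Scanning left to right, the best length ending at each element is: 7→1, -1→1, 0→2, -1→1, -3→1, 0→2, -1→2, 4→3.
So the longest increasing subsequence has length 3, e.g. -1, 0, 4.

3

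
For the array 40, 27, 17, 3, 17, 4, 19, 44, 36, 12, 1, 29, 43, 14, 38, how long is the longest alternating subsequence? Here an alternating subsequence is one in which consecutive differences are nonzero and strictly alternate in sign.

Track the best alternating length ending on an up-step vs a down-step at each position: up/down = 1/1, 1/2, 1/2, 1/2, 3/2, 3/4, 5/2, 5/1, 5/6, 5/6, 1/6, 7/6, 7/6, 7/8, 9/8.
The maximum over both is 9; one such subsequence is 40, 3, 17, 4, 19, 12, 29, 14, 38.

9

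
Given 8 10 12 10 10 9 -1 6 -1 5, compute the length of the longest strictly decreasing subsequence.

5

Scanning left to right, the best length ending at each element is: 8→1, 10→1, 12→1, 10→2, 10→2, 9→3, -1→4, 6→4, -1→5, 5→5.
So the longest decreasing subsequence has length 5, e.g. 12, 10, 9, 6, -1.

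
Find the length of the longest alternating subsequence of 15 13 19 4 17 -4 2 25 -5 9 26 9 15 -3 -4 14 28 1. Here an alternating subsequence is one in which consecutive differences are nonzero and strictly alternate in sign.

14

A longest alternating subsequence is 15, 13, 19, 4, 17, -4, 2, -5, 26, 9, 15, -3, 14, 1 (positions 1,2,3,4,5,6,7,9,11,12,13,14,16,18); its 13 consecutive differences strictly alternate in sign, and length 14 is optimal.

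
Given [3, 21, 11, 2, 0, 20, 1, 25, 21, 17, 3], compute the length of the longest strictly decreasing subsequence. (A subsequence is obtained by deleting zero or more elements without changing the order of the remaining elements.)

Let dp[i] be the longest decreasing subsequence ending at position i. Then dp = [1, 1, 2, 3, 4, 2, 4, 1, 2, 3, 4].
The maximum is 4; one witness is 21, 11, 2, 0 at positions 2,3,4,5.

4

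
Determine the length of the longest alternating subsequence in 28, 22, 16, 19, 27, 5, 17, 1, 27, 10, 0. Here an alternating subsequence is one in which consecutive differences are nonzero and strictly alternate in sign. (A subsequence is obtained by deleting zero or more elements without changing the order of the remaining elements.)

8

Track the best alternating length ending on an up-step vs a down-step at each position: up/down = 1/1, 1/2, 1/2, 3/2, 3/2, 1/4, 5/4, 1/6, 7/2, 7/8, 1/8.
The maximum over both is 8; one such subsequence is 28, 16, 19, 5, 17, 1, 27, 10.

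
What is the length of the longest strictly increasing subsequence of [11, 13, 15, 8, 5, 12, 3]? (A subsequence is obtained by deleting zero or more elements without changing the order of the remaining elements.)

3

Let dp[i] be the longest increasing subsequence ending at position i. Then dp = [1, 2, 3, 1, 1, 2, 1].
The maximum is 3; one witness is 11, 13, 15 at positions 1,2,3.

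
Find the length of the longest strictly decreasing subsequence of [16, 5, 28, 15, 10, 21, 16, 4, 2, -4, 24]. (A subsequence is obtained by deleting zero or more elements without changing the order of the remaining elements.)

Let dp[i] be the longest decreasing subsequence ending at position i. Then dp = [1, 2, 1, 2, 3, 2, 3, 4, 5, 6, 2].
The maximum is 6; one witness is 16, 15, 10, 4, 2, -4 at positions 1,4,5,8,9,10.

6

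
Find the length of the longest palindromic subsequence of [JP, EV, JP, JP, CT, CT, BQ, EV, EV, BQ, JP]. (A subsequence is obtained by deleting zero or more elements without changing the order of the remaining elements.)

One longest palindromic subsequence is JP BQ EV EV BQ JP (positions 1,7,8,9,10,11); it reads the same forward and backward, and the interval DP gives dp[1][11] = 6.

6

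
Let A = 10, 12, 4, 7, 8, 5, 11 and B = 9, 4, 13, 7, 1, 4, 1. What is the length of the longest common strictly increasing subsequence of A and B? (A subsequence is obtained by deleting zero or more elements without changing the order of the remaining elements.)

For each value that appears in both, track the longest common increasing run ending there.
The best achievable length is 2; one witness is 4, 7 (A-positions 3,4, B-positions 2,4).

2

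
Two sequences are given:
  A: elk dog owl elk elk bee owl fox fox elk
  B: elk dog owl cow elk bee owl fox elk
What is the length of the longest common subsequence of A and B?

8

Backtracking the LCS table gives one alignment: elk (A1,B1) → dog (A2,B2) → owl (A3,B3) → elk (A5,B5) → bee (A6,B6) → owl (A7,B7) → fox (A9,B8) → elk (A10,B9).
So the longest common subsequence has length 8.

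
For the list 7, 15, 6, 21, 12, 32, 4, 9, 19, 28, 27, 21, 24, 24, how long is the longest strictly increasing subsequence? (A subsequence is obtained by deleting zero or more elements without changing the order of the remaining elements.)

Let dp[i] be the longest increasing subsequence ending at position i. Then dp = [1, 2, 1, 3, 2, 4, 1, 2, 3, 4, 4, 4, 5, 5].
The maximum is 5; one witness is 7, 15, 19, 21, 24 at positions 1,2,9,12,13.

5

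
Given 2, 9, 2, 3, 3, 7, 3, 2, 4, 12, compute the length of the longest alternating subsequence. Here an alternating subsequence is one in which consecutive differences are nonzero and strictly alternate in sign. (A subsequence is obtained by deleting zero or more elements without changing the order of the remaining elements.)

6

A longest alternating subsequence is 2, 9, 2, 7, 3, 4 (positions 1,2,3,6,7,9); its 5 consecutive differences strictly alternate in sign, and length 6 is optimal.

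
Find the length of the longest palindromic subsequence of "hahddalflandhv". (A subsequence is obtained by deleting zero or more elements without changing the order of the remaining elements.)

9

One longest palindromic subsequence is hdalfladh (positions 3,4,6,7,8,9,10,12,13); it reads the same forward and backward, and the interval DP gives dp[1][14] = 9.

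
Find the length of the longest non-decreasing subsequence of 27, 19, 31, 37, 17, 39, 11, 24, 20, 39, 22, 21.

One longest non-decreasing subsequence is 27, 31, 37, 39, 39 (positions 1,3,4,6,10), of length 5; no longer one exists.

5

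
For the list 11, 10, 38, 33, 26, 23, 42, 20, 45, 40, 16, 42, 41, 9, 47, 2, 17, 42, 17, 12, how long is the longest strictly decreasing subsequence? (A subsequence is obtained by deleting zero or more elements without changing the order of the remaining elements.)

8

One longest decreasing subsequence is 38, 33, 26, 23, 20, 16, 9, 2 (positions 3,4,5,6,8,11,14,16), of length 8; no longer one exists.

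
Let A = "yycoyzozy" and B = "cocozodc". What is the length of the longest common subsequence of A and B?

4

A longest common subsequence is cozo (length 4); the LCS DP confirms no longer common subsequence exists.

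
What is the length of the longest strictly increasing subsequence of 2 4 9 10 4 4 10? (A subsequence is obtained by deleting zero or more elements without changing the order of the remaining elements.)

Scanning left to right, the best length ending at each element is: 2→1, 4→2, 9→3, 10→4, 4→2, 4→2, 10→4.
So the longest increasing subsequence has length 4, e.g. 2, 4, 9, 10.

4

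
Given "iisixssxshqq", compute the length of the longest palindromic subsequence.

One longest palindromic subsequence is sxssxs (positions 3,5,6,7,8,9); it reads the same forward and backward, and the interval DP gives dp[1][12] = 6.

6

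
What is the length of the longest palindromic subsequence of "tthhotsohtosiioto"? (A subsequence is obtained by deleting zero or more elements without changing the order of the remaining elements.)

One longest palindromic subsequence is otsotosto (positions 5,6,7,8,10,11,12,16,17); it reads the same forward and backward, and the interval DP gives dp[1][17] = 9.

9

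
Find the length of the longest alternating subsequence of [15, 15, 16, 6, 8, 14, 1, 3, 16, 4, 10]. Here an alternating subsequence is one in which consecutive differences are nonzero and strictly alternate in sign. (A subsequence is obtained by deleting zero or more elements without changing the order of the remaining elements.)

8

Track the best alternating length ending on an up-step vs a down-step at each position: up/down = 1/1, 1/1, 2/1, 1/3, 4/3, 4/3, 1/5, 6/5, 6/1, 6/7, 8/7.
The maximum over both is 8; one such subsequence is 15, 16, 6, 8, 1, 16, 4, 10.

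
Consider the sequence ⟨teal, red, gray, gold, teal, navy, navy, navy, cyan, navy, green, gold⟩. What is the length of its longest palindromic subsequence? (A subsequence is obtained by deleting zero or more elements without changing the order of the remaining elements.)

Using dp[i][j] = 2 + dp[i+1][j−1] if the ends match, else max(dp[i+1][j], dp[i][j−1]):
dp[1][12] = 6. A witness is gold navy navy navy navy gold at positions 4,6,7,8,10,12.

6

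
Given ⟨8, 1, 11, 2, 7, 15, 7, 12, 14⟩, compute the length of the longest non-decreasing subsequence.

6

Let dp[i] be the longest non-decreasing subsequence ending at position i. Then dp = [1, 1, 2, 2, 3, 4, 4, 5, 6].
The maximum is 6; one witness is 1, 2, 7, 7, 12, 14 at positions 2,4,5,7,8,9.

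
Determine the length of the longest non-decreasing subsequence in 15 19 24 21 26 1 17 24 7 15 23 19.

Let dp[i] be the longest non-decreasing subsequence ending at position i. Then dp = [1, 2, 3, 3, 4, 1, 2, 4, 2, 3, 4, 4].
The maximum is 4; one witness is 15, 19, 24, 26 at positions 1,2,3,5.

4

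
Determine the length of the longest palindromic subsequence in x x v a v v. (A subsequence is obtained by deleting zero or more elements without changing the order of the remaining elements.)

3

Using dp[i][j] = 2 + dp[i+1][j−1] if the ends match, else max(dp[i+1][j], dp[i][j−1]):
dp[1][6] = 3. A witness is vvv at positions 3,5,6.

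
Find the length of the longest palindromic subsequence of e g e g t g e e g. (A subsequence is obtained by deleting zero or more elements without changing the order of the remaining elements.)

7

Using dp[i][j] = 2 + dp[i+1][j−1] if the ends match, else max(dp[i+1][j], dp[i][j−1]):
dp[1][9] = 7. A witness is gegtgeg at positions 2,3,4,5,6,8,9.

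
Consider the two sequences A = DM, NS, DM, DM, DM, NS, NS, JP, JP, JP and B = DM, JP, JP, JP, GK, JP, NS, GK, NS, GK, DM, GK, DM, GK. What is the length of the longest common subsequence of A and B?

A longest common subsequence is DM, NS, DM, DM (length 4); the LCS DP confirms no longer common subsequence exists.

4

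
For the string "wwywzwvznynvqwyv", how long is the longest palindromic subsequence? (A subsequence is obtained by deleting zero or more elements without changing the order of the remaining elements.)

One longest palindromic subsequence is ywvnynvwy (positions 3,4,7,9,10,11,12,14,15); it reads the same forward and backward, and the interval DP gives dp[1][16] = 9.

9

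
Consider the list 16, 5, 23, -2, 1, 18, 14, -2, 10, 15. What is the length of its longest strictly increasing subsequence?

One longest increasing subsequence is -2, 1, 14, 15 (positions 4,5,7,10), of length 4; no longer one exists.

4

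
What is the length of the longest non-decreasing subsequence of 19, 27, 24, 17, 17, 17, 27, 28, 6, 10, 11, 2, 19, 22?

One longest non-decreasing subsequence is 17, 17, 17, 27, 28 (positions 4,5,6,7,8), of length 5; no longer one exists.

5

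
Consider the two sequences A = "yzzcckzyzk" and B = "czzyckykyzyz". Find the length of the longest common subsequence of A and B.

Backtracking the LCS table gives one alignment: z (A2,B2) → z (A3,B3) → c (A4,B5) → k (A6,B8) → z (A7,B10) → y (A8,B11) → z (A9,B12).
So the longest common subsequence has length 7.

7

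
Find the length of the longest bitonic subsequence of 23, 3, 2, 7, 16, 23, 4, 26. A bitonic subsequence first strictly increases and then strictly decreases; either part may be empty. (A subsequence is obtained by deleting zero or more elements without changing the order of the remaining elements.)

5

One longest bitonic subsequence is 3, 7, 16, 23, 4 (positions 2,4,5,6,7): it rises to 23 then falls. Length 5 is optimal.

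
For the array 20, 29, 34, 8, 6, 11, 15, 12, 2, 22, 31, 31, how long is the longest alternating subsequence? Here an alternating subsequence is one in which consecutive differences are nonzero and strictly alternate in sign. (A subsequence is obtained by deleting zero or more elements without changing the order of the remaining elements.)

A longest alternating subsequence is 20, 29, 8, 15, 12, 22 (positions 1,2,4,7,8,10); its 5 consecutive differences strictly alternate in sign, and length 6 is optimal.

6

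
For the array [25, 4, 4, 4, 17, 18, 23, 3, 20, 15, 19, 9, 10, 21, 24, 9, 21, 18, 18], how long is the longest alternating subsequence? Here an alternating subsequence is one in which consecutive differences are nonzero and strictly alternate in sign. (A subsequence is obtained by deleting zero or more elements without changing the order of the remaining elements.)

Track the best alternating length ending on an up-step vs a down-step at each position: up/down = 1/1, 1/2, 1/2, 1/2, 3/2, 3/2, 3/2, 1/4, 5/4, 5/6, 7/6, 5/8, 9/8, 9/4, 9/2, 5/10, 11/10, 11/12, 11/12.
The maximum over both is 12; one such subsequence is 25, 4, 17, 3, 20, 15, 19, 9, 10, 9, 21, 18.

12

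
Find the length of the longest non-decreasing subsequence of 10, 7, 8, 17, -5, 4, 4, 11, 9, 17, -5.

5

Scanning left to right, the best length ending at each element is: 10→1, 7→1, 8→2, 17→3, -5→1, 4→2, 4→3, 11→4, 9→4, 17→5, -5→2.
So the longest non-decreasing subsequence has length 5, e.g. -5, 4, 4, 11, 17.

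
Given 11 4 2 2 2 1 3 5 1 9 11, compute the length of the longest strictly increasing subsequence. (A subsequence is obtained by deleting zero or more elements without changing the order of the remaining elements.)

5

Scanning left to right, the best length ending at each element is: 11→1, 4→1, 2→1, 2→1, 2→1, 1→1, 3→2, 5→3, 1→1, 9→4, 11→5.
So the longest increasing subsequence has length 5, e.g. 2, 3, 5, 9, 11.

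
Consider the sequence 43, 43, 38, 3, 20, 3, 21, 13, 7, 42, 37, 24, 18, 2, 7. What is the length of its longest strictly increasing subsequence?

One longest increasing subsequence is 3, 20, 21, 42 (positions 4,5,7,10), of length 4; no longer one exists.

4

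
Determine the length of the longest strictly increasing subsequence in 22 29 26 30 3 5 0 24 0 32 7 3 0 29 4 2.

One longest increasing subsequence is 22, 29, 30, 32 (positions 1,2,4,10), of length 4; no longer one exists.

4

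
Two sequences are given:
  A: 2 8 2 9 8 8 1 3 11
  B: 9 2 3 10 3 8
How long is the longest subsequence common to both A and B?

2

A longest common subsequence is 2, 8 (length 2); the LCS DP confirms no longer common subsequence exists.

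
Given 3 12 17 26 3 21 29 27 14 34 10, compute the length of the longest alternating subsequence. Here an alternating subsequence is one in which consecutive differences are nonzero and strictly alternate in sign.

Track the best alternating length ending on an up-step vs a down-step at each position: up/down = 1/1, 2/1, 2/1, 2/1, 1/3, 4/3, 4/1, 4/5, 4/5, 6/1, 4/7.
The maximum over both is 7; one such subsequence is 3, 12, 3, 29, 27, 34, 10.

7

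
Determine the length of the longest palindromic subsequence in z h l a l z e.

One longest palindromic subsequence is zlalz (positions 1,3,4,5,6); it reads the same forward and backward, and the interval DP gives dp[1][7] = 5.

5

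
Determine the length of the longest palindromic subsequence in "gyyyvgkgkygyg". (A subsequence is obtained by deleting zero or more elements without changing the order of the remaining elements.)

Using dp[i][j] = 2 + dp[i+1][j−1] if the ends match, else max(dp[i+1][j], dp[i][j−1]):
dp[1][13] = 9. A witness is gygkgkgyg at positions 1,2,6,7,8,9,11,12,13.

9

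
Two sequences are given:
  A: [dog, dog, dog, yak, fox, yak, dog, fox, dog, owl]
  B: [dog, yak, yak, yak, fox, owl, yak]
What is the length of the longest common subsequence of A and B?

Backtracking the LCS table gives one alignment: dog (A1,B1) → yak (A4,B3) → yak (A6,B4) → fox (A8,B5) → owl (A10,B6).
So the longest common subsequence has length 5.

5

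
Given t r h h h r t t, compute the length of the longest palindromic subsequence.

Using dp[i][j] = 2 + dp[i+1][j−1] if the ends match, else max(dp[i+1][j], dp[i][j−1]):
dp[1][8] = 7. A witness is trhhhrt at positions 1,2,3,4,5,6,8.

7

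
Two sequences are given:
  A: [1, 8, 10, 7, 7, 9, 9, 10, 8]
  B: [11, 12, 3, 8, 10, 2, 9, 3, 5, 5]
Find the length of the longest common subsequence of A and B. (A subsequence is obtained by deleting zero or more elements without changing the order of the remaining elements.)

3

A longest common subsequence is 8, 10, 9 (length 3); the LCS DP confirms no longer common subsequence exists.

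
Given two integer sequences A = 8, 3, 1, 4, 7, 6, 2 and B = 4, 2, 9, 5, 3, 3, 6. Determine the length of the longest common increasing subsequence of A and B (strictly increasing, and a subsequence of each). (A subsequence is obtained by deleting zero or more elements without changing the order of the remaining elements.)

2

A longest common strictly increasing subsequence is 4, 6 (length 2); it appears in order in both A and B, and no longer such subsequence exists.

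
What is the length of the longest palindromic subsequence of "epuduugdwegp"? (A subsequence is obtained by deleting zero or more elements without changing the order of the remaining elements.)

Using dp[i][j] = 2 + dp[i+1][j−1] if the ends match, else max(dp[i+1][j], dp[i][j−1]):
dp[1][12] = 6. A witness is pduudp at positions 2,4,5,6,8,12.

6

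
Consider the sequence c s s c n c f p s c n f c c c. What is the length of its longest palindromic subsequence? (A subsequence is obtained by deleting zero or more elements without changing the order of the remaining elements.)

One longest palindromic subsequence is cccfnfccc (positions 1,4,6,7,11,12,13,14,15); it reads the same forward and backward, and the interval DP gives dp[1][15] = 9.

9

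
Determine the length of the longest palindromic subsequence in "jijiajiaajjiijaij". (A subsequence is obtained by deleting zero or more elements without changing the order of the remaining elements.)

One longest palindromic subsequence is jiajijjijaij (positions 1,2,5,6,7,10,11,13,14,15,16,17); it reads the same forward and backward, and the interval DP gives dp[1][17] = 12.

12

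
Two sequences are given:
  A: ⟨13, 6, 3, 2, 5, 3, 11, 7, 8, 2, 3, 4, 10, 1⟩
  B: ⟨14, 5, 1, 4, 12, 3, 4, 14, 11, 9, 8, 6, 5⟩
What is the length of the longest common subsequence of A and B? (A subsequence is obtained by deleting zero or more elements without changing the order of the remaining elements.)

4

Backtracking the LCS table gives one alignment: 5 (A5,B2) → 3 (A6,B6) → 11 (A7,B9) → 8 (A9,B11).
So the longest common subsequence has length 4.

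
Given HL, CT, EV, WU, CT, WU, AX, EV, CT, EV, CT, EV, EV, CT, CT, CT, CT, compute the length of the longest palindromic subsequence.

One longest palindromic subsequence is CT CT CT CT EV EV CT CT CT CT (positions 2,5,9,11,12,13,14,15,16,17); it reads the same forward and backward, and the interval DP gives dp[1][17] = 10.

10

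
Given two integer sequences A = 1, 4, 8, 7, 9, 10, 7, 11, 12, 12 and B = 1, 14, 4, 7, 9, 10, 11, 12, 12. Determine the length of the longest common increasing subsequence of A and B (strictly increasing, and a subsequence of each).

A longest common strictly increasing subsequence is 1, 4, 7, 9, 10, 11, 12 (length 7); it appears in order in both A and B, and no longer such subsequence exists.

7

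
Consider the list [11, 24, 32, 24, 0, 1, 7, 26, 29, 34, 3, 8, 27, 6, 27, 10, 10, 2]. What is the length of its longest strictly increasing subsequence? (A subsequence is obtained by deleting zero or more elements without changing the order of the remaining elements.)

6

One longest increasing subsequence is 0, 1, 7, 26, 29, 34 (positions 5,6,7,8,9,10), of length 6; no longer one exists.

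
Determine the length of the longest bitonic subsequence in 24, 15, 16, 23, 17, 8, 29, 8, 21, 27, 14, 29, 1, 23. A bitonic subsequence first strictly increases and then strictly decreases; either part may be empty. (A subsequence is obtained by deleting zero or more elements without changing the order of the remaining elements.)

One longest bitonic subsequence is 15, 16, 23, 29, 27, 14, 1 (positions 2,3,4,7,10,11,13): it rises to 29 then falls. Length 7 is optimal.

7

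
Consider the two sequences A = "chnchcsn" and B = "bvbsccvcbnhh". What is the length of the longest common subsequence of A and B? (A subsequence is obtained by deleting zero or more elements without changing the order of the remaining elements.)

A longest common subsequence is cccn (length 4); the LCS DP confirms no longer common subsequence exists.

4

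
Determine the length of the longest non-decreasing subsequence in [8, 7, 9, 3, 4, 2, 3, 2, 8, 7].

Scanning left to right, the best length ending at each element is: 8→1, 7→1, 9→2, 3→1, 4→2, 2→1, 3→2, 2→2, 8→3, 7→3.
So the longest non-decreasing subsequence has length 3, e.g. 3, 4, 8.

3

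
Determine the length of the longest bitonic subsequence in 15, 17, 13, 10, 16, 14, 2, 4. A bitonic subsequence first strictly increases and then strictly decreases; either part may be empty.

5

One longest bitonic subsequence is 15, 17, 16, 14, 4 (positions 1,2,5,6,8): it rises to 17 then falls. Length 5 is optimal.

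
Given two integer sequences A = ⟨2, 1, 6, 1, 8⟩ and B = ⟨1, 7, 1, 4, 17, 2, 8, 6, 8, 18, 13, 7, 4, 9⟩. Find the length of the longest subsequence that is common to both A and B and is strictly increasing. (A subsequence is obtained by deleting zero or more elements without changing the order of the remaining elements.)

3

For each value that appears in both, track the longest common increasing run ending there.
The best achievable length is 3; one witness is 1, 6, 8 (A-positions 2,3,5, B-positions 1,8,9).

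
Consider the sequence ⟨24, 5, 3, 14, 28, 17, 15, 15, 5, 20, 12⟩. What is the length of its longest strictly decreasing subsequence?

Scanning left to right, the best length ending at each element is: 24→1, 5→2, 3→3, 14→2, 28→1, 17→2, 15→3, 15→3, 5→4, 20→2, 12→4.
So the longest decreasing subsequence has length 4, e.g. 24, 17, 15, 5.

4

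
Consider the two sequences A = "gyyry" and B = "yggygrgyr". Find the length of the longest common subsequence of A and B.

A longest common subsequence is gyyr (length 4); the LCS DP confirms no longer common subsequence exists.

4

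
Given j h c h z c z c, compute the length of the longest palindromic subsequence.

5

One longest palindromic subsequence is czczc (positions 3,5,6,7,8); it reads the same forward and backward, and the interval DP gives dp[1][8] = 5.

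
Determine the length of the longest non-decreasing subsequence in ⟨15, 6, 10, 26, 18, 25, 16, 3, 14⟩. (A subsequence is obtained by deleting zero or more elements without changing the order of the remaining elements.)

Let dp[i] be the longest non-decreasing subsequence ending at position i. Then dp = [1, 1, 2, 3, 3, 4, 3, 1, 3].
The maximum is 4; one witness is 6, 10, 18, 25 at positions 2,3,5,6.

4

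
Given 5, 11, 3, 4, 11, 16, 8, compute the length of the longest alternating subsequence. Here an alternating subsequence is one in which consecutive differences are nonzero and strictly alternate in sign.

5

Track the best alternating length ending on an up-step vs a down-step at each position: up/down = 1/1, 2/1, 1/3, 4/3, 4/1, 4/1, 4/5.
The maximum over both is 5; one such subsequence is 5, 11, 3, 11, 8.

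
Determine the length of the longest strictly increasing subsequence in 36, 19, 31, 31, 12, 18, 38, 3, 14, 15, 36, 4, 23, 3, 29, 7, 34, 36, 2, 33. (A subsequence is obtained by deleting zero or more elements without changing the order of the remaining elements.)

Let dp[i] be the longest increasing subsequence ending at position i. Then dp = [1, 1, 2, 2, 1, 2, 3, 1, 2, 3, 4, 2, 4, 1, 5, 3, 6, 7, 1, 6].
The maximum is 7; one witness is 12, 14, 15, 23, 29, 34, 36 at positions 5,9,10,13,15,17,18.

7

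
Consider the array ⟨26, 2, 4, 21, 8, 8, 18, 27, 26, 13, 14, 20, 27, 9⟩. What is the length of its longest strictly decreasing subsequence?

Scanning left to right, the best length ending at each element is: 26→1, 2→2, 4→2, 21→2, 8→3, 8→3, 18→3, 27→1, 26→2, 13→4, 14→4, 20→3, 27→1, 9→5.
So the longest decreasing subsequence has length 5, e.g. 26, 21, 18, 13, 9.

5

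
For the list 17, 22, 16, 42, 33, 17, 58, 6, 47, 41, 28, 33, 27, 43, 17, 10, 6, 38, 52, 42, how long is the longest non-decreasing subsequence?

One longest non-decreasing subsequence is 17, 22, 33, 41, 43, 52 (positions 1,2,5,10,14,19), of length 6; no longer one exists.

6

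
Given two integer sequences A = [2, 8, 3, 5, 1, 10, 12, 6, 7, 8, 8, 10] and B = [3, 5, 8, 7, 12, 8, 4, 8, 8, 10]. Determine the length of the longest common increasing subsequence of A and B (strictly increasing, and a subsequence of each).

A longest common strictly increasing subsequence is 3, 5, 7, 8, 10 (length 5); it appears in order in both A and B, and no longer such subsequence exists.

5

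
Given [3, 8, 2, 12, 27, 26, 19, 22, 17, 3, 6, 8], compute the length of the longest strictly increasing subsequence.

5

One longest increasing subsequence is 3, 8, 12, 19, 22 (positions 1,2,4,7,8), of length 5; no longer one exists.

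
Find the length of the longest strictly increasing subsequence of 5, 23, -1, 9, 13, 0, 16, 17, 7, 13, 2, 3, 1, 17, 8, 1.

Let dp[i] be the longest increasing subsequence ending at position i. Then dp = [1, 2, 1, 2, 3, 2, 4, 5, 3, 4, 3, 4, 3, 5, 5, 3].
The maximum is 5; one witness is 5, 9, 13, 16, 17 at positions 1,4,5,7,8.

5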